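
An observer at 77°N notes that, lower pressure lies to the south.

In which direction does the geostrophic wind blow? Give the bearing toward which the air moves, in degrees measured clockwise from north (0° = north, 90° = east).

270°

The pressure-gradient force points toward the south (bearing 180°).
Geostrophic balance: in the Northern Hemisphere the Coriolis force deflects motion to the right, so the geostrophic wind blows 90° to the right of the pressure-gradient force (low pressure on the left).
Rotating 180° by 90° clockwise gives 270° — the wind blows toward the west.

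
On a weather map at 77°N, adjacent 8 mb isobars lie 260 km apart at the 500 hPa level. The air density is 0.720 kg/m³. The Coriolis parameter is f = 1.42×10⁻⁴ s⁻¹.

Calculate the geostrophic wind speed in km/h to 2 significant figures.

110 km/h

Pressure gradient: |∂P/∂n| = 800 Pa / 260000 m = 3.08×10⁻³ Pa/m
Geostrophic balance (pressure-gradient force = Coriolis force):
V_g = (1/(fρ)) |∂P/∂n| = 3.08×10⁻³ / (1.42×10⁻⁴ × 0.720) = 30.1 m/s
Converting: 30.1 m/s × 3.6 = 110 km/h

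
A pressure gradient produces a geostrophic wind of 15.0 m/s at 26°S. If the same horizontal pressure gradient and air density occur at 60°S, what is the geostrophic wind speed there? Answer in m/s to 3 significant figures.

7.59 m/s

With the same pressure gradient and density, V_g ∝ 1/f ∝ 1/sin φ.
V₂ = V₁ · sin φ₁ / sin φ₂ = 15.0 × sin 26° / sin 60°
V₂ = 15.0 × 0.4384/0.8660 = 7.59 m/s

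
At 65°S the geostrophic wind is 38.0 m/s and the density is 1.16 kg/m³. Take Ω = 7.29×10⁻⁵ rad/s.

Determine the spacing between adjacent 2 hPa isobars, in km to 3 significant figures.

34.3 km

Coriolis parameter at 65°S:
f = 2Ω sin φ = 2 × 7.29×10⁻⁵ × sin 65° = 1.32×10⁻⁴ s⁻¹
Geostrophic balance rearranged: |∂P/∂n| = f ρ V_g
|∂P/∂n| = 1.32×10⁻⁴ × 1.16 × 38.0 = 5.82×10⁻³ Pa/m
Isobar spacing: Δn = ΔP/|∂P/∂n| = 200 Pa / 5.82×10⁻³ Pa/m = 34336 m ≈ 34.3 km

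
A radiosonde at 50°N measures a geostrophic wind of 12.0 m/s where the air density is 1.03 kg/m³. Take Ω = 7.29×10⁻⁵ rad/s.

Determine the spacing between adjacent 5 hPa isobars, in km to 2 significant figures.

360 km

Coriolis parameter at 50°N:
f = 2Ω sin φ = 2 × 7.29×10⁻⁵ × sin 50° = 1.12×10⁻⁴ s⁻¹
Geostrophic balance rearranged: |∂P/∂n| = f ρ V_g
|∂P/∂n| = 1.12×10⁻⁴ × 1.03 × 12.0 = 1.38×10⁻³ Pa/m
Isobar spacing: Δn = ΔP/|∂P/∂n| = 500 Pa / 1.38×10⁻³ Pa/m = 362193 m ≈ 360 km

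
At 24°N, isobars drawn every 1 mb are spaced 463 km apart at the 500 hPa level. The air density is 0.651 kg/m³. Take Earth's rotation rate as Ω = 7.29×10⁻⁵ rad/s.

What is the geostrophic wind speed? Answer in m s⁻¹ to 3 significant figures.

Coriolis parameter at 24°N:
f = 2Ω sin φ = 2 × 7.29×10⁻⁵ × sin 24° = 5.93×10⁻⁵ s⁻¹
Pressure gradient: |∂P/∂n| = 100 Pa / 463000 m = 2.16×10⁻⁴ Pa/m
Geostrophic balance (pressure-gradient force = Coriolis force):
V_g = (1/(fρ)) |∂P/∂n| = 2.16×10⁻⁴ / (5.93×10⁻⁵ × 0.651) = 5.59 m/s

5.59 m s⁻¹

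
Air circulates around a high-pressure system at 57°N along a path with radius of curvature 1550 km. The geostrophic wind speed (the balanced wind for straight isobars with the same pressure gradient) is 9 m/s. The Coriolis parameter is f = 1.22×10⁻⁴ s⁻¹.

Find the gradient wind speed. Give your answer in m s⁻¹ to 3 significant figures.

9.47 m s⁻¹

Around a high, pressure-gradient force acts outward with centrifugal, so Coriolis balances both:
fV = (1/ρ)|∂P/∂n| + V²/R  →  V² − fR·V + fR·V_g = 0
With fR = 1.22×10⁻⁴ × 1550×10³ m = 189 m/s:
V = [fR − √((fR)² − 4 fR V_g)]/2 = [189 − √(189² − 4×189×9)]/2 = 9.47 m/s
Supergeostrophic (V > V_g = 9 m/s), as expected around a high.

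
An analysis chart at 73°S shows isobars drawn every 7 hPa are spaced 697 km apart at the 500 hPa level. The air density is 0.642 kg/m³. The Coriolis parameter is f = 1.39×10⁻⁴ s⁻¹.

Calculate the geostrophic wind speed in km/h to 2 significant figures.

Pressure gradient: |∂P/∂n| = 700 Pa / 697000 m = 1.00×10⁻³ Pa/m
Geostrophic balance (pressure-gradient force = Coriolis force):
V_g = (1/(fρ)) |∂P/∂n| = 1.00×10⁻³ / (1.39×10⁻⁴ × 0.642) = 11.3 m/s
Converting: 11.3 m/s × 3.6 = 41 km/h

41 km/h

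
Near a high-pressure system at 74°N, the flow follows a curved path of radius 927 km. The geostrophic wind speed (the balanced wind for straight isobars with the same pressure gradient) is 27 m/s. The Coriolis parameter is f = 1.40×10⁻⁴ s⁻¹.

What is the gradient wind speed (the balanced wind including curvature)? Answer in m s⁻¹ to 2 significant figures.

38 m s⁻¹

Around a high, pressure-gradient force acts outward with centrifugal, so Coriolis balances both:
fV = (1/ρ)|∂P/∂n| + V²/R  →  V² − fR·V + fR·V_g = 0
With fR = 1.40×10⁻⁴ × 927×10³ m = 130 m/s:
V = [fR − √((fR)² − 4 fR V_g)]/2 = [130 − √(130² − 4×130×27)]/2 = 38.3 m/s
Supergeostrophic (V > V_g = 27 m/s), as expected around a high.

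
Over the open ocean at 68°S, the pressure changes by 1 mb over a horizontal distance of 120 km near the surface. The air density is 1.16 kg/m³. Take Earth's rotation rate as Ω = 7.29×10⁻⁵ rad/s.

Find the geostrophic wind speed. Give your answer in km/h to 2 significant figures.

Coriolis parameter at 68°S:
f = 2Ω sin φ = 2 × 7.29×10⁻⁵ × sin 68° = 1.35×10⁻⁴ s⁻¹
Pressure gradient: |∂P/∂n| = 100 Pa / 120000 m = 8.33×10⁻⁴ Pa/m
Geostrophic balance (pressure-gradient force = Coriolis force):
V_g = (1/(fρ)) |∂P/∂n| = 8.33×10⁻⁴ / (1.35×10⁻⁴ × 1.16) = 5.31 m/s
Converting: 5.31 m/s × 3.6 = 19 km/h

19 km/h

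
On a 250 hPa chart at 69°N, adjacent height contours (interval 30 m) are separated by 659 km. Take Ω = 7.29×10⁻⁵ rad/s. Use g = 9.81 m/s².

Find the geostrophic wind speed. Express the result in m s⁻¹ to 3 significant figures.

3.28 m s⁻¹

Coriolis parameter at 69°N:
f = 2Ω sin φ = 2 × 7.29×10⁻⁵ × sin 69° = 1.36×10⁻⁴ s⁻¹
Height gradient: |∂Z/∂n| = 30 m / 659000 m = 4.55×10⁻⁵
On a pressure surface, geostrophic balance gives V_g = (g/f)|∂Z/∂n|:
V_g = 9.81 × 4.55×10⁻⁵ / 1.36×10⁻⁴ = 3.28 m/s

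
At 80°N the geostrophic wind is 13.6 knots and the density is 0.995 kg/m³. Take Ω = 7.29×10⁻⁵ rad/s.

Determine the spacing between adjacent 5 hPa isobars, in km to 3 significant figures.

Coriolis parameter at 80°N:
f = 2Ω sin φ = 2 × 7.29×10⁻⁵ × sin 80° = 1.44×10⁻⁴ s⁻¹
Wind speed in SI: 13.6 knots = 7.00 m/s
Geostrophic balance rearranged: |∂P/∂n| = f ρ V_g
|∂P/∂n| = 1.44×10⁻⁴ × 0.995 × 7.00 = 10.00×10⁻⁴ Pa/m
Isobar spacing: Δn = ΔP/|∂P/∂n| = 500 Pa / 10.00×10⁻⁴ Pa/m = 500220 m ≈ 500 km

500 km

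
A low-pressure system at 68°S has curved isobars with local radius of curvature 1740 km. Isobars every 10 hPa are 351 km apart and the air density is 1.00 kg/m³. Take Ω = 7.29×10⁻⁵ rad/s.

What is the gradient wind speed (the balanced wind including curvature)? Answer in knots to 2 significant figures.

Coriolis parameter at 68°S:
f = 2Ω sin φ = 2 × 7.29×10⁻⁵ × sin 68° = 1.35×10⁻⁴ s⁻¹
Pressure gradient: |∂P/∂n| = 1000 Pa / 351000 m = 2.85×10⁻³ Pa/m
Geostrophic speed: V_g = |∂P/∂n|/(fρ) = 2.85×10⁻³/(1.35×10⁻⁴ × 1.00) = 21.1 m/s
Around a low, centrifugal force acts outward with Coriolis, so pressure-gradient force balances both:
(1/ρ)|∂P/∂n| = fV + V²/R  →  V² + fR·V − fR·V_g = 0
With fR = 1.35×10⁻⁴ × 1740×10³ m = 235 m/s:
V = [−fR + √((fR)² + 4 fR V_g)]/2 = [−235 + √(235² + 4×235×21.1)]/2 = 19.5 m/s
Subgeostrophic (V < V_g = 21.1 m/s), as expected around a low.
Converting: 19.5 m/s × 1.944 = 38 knots

38 knots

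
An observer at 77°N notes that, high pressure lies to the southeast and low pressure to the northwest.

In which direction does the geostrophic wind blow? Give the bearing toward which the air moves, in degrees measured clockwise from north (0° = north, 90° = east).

The pressure-gradient force points toward the northwest (bearing 315°).
Geostrophic balance: in the Northern Hemisphere the Coriolis force deflects motion to the right, so the geostrophic wind blows 90° to the right of the pressure-gradient force (low pressure on the left).
Rotating 315° by 90° clockwise gives 045° — the wind blows toward the northeast.

045°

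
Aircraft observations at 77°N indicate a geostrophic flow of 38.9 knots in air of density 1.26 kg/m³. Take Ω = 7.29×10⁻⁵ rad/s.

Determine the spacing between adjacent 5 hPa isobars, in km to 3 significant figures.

Coriolis parameter at 77°N:
f = 2Ω sin φ = 2 × 7.29×10⁻⁵ × sin 77° = 1.42×10⁻⁴ s⁻¹
Wind speed in SI: 38.9 knots = 20.0 m/s
Geostrophic balance rearranged: |∂P/∂n| = f ρ V_g
|∂P/∂n| = 1.42×10⁻⁴ × 1.26 × 20.0 = 3.58×10⁻³ Pa/m
Isobar spacing: Δn = ΔP/|∂P/∂n| = 500 Pa / 3.58×10⁻³ Pa/m = 139582 m ≈ 140 km

140 km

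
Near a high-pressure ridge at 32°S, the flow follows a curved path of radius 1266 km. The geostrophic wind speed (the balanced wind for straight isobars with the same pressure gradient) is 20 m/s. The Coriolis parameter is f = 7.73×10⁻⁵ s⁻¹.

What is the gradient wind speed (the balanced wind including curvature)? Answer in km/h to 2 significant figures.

100 km/h

Around a high, pressure-gradient force acts outward with centrifugal, so Coriolis balances both:
fV = (1/ρ)|∂P/∂n| + V²/R  →  V² − fR·V + fR·V_g = 0
With fR = 7.73×10⁻⁵ × 1266×10³ m = 97.9 m/s:
V = [fR − √((fR)² − 4 fR V_g)]/2 = [97.9 − √(97.9² − 4×97.9×20)]/2 = 28 m/s
Supergeostrophic (V > V_g = 20 m/s), as expected around a high.
Converting: 28 m/s × 3.6 = 100 km/h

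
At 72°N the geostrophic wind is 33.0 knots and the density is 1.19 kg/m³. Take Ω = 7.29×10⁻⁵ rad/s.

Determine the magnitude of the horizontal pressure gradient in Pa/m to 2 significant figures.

Coriolis parameter at 72°N:
f = 2Ω sin φ = 2 × 7.29×10⁻⁵ × sin 72° = 1.39×10⁻⁴ s⁻¹
Wind speed in SI: 33.0 knots = 17.0 m/s
Geostrophic balance rearranged: |∂P/∂n| = f ρ V_g
|∂P/∂n| = 1.39×10⁻⁴ × 1.19 × 17.0 = 2.80×10⁻³ Pa/m

2.8×10⁻³ Pa/m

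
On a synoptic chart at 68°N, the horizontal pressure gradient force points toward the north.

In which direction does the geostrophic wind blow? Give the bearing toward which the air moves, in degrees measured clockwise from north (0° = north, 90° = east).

090°

The pressure-gradient force points toward the north (bearing 000°).
Geostrophic balance: in the Northern Hemisphere the Coriolis force deflects motion to the right, so the geostrophic wind blows 90° to the right of the pressure-gradient force (low pressure on the left).
Rotating 000° by 90° clockwise gives 090° — the wind blows toward the east.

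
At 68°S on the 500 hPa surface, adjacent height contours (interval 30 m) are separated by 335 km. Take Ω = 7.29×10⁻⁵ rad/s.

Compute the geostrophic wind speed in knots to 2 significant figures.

13 knots

Coriolis parameter at 68°S:
f = 2Ω sin φ = 2 × 7.29×10⁻⁵ × sin 68° = 1.35×10⁻⁴ s⁻¹
Height gradient: |∂Z/∂n| = 30 m / 335000 m = 8.96×10⁻⁵
On a pressure surface, geostrophic balance gives V_g = (g/f)|∂Z/∂n|:
V_g = 9.81 × 8.96×10⁻⁵ / 1.35×10⁻⁴ = 6.50 m/s
Converting: 6.50 m/s × 1.944 = 13 knots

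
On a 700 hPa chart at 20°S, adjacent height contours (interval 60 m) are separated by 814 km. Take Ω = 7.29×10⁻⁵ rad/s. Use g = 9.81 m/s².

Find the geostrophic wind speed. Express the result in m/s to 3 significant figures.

14.5 m/s

Coriolis parameter at 20°S:
f = 2Ω sin φ = 2 × 7.29×10⁻⁵ × sin 20° = 4.99×10⁻⁵ s⁻¹
Height gradient: |∂Z/∂n| = 60 m / 814000 m = 7.37×10⁻⁵
On a pressure surface, geostrophic balance gives V_g = (g/f)|∂Z/∂n|:
V_g = 9.81 × 7.37×10⁻⁵ / 4.99×10⁻⁵ = 14.5 m/s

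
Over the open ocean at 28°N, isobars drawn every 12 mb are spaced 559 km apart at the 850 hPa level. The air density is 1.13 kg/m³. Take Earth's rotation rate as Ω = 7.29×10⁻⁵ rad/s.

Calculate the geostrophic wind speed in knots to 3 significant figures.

53.9 knots

Coriolis parameter at 28°N:
f = 2Ω sin φ = 2 × 7.29×10⁻⁵ × sin 28° = 6.84×10⁻⁵ s⁻¹
Pressure gradient: |∂P/∂n| = 1200 Pa / 559000 m = 2.15×10⁻³ Pa/m
Geostrophic balance (pressure-gradient force = Coriolis force):
V_g = (1/(fρ)) |∂P/∂n| = 2.15×10⁻³ / (6.84×10⁻⁵ × 1.13) = 27.8 m/s
Converting: 27.8 m/s × 1.944 = 53.9 knots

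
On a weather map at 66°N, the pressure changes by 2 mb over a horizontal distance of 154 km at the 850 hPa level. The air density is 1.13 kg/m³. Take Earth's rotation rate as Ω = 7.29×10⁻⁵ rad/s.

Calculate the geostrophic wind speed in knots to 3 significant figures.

16.8 knots

Coriolis parameter at 66°N:
f = 2Ω sin φ = 2 × 7.29×10⁻⁵ × sin 66° = 1.33×10⁻⁴ s⁻¹
Pressure gradient: |∂P/∂n| = 200 Pa / 154000 m = 1.30×10⁻³ Pa/m
Geostrophic balance (pressure-gradient force = Coriolis force):
V_g = (1/(fρ)) |∂P/∂n| = 1.30×10⁻³ / (1.33×10⁻⁴ × 1.13) = 8.63 m/s
Converting: 8.63 m/s × 1.944 = 16.8 knots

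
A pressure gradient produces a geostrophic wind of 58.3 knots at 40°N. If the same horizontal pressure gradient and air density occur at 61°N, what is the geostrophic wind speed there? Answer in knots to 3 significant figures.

With the same pressure gradient and density, V_g ∝ 1/f ∝ 1/sin φ.
V₂ = V₁ · sin φ₁ / sin φ₂ = 58.3 × sin 40° / sin 61°
V₂ = 58.3 × 0.6428/0.8746 = 42.8 knots

42.8 knots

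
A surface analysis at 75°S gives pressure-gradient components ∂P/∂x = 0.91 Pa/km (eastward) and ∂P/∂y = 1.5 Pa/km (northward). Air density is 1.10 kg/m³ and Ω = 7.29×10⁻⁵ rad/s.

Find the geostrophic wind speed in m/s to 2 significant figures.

11 m/s

Coriolis parameter at 75°S:
f = 2Ω sin φ = 2 × 7.29×10⁻⁵ × sin 75° = 1.41×10⁻⁴ s⁻¹
In the Southern Hemisphere f is negative: f = −1.41×10⁻⁴ s⁻¹.
Component geostrophic relations (x east, y north):
u_g = −(1/(fρ)) ∂P/∂y,  v_g = (1/(fρ)) ∂P/∂x
u_g = −(1.5×10⁻³)/(−1.41×10⁻⁴ × 1.10) = 9.68 m/s;  v_g = (0.91×10⁻³)/(−1.41×10⁻⁴ × 1.10) = −5.87 m/s
|V_g| = √(u_g² + v_g²) = 11.3 m/s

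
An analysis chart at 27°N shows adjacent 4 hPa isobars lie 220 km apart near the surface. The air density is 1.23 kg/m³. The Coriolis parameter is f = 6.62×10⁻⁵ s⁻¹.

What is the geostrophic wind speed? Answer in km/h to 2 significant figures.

Pressure gradient: |∂P/∂n| = 400 Pa / 220000 m = 1.82×10⁻³ Pa/m
Geostrophic balance (pressure-gradient force = Coriolis force):
V_g = (1/(fρ)) |∂P/∂n| = 1.82×10⁻³ / (6.62×10⁻⁵ × 1.23) = 22.3 m/s
Converting: 22.3 m/s × 3.6 = 80 km/h

80 km/h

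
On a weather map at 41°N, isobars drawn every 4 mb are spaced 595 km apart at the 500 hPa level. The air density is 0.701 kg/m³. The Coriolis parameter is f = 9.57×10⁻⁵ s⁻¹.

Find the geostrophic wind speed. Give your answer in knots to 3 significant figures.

Pressure gradient: |∂P/∂n| = 400 Pa / 595000 m = 6.72×10⁻⁴ Pa/m
Geostrophic balance (pressure-gradient force = Coriolis force):
V_g = (1/(fρ)) |∂P/∂n| = 6.72×10⁻⁴ / (9.57×10⁻⁵ × 0.701) = 10.0 m/s
Converting: 10.0 m/s × 1.944 = 19.5 knots

19.5 knots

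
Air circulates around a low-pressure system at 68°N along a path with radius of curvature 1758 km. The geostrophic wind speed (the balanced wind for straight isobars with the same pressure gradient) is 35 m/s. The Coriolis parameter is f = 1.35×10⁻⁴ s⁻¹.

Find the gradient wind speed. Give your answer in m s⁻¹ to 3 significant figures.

Around a low, centrifugal force acts outward with Coriolis, so pressure-gradient force balances both:
(1/ρ)|∂P/∂n| = fV + V²/R  →  V² + fR·V − fR·V_g = 0
With fR = 1.35×10⁻⁴ × 1758×10³ m = 237 m/s:
V = [−fR + √((fR)² + 4 fR V_g)]/2 = [−237 + √(237² + 4×237×35)]/2 = 31 m/s
Subgeostrophic (V < V_g = 35 m/s), as expected around a low.

31.0 m s⁻¹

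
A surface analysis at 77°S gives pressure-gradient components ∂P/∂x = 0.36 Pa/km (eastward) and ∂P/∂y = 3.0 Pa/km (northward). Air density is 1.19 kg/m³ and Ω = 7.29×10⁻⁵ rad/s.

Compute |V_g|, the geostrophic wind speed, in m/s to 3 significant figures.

17.9 m/s

Coriolis parameter at 77°S:
f = 2Ω sin φ = 2 × 7.29×10⁻⁵ × sin 77° = 1.42×10⁻⁴ s⁻¹
In the Southern Hemisphere f is negative: f = −1.42×10⁻⁴ s⁻¹.
Component geostrophic relations (x east, y north):
u_g = −(1/(fρ)) ∂P/∂y,  v_g = (1/(fρ)) ∂P/∂x
u_g = −(3.0×10⁻³)/(−1.42×10⁻⁴ × 1.19) = 17.7 m/s;  v_g = (0.36×10⁻³)/(−1.42×10⁻⁴ × 1.19) = −2.13 m/s
|V_g| = √(u_g² + v_g²) = 17.9 m/s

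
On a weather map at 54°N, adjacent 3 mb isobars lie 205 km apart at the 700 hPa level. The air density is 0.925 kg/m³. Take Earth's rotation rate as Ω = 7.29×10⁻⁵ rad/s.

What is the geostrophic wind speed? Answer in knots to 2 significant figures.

Coriolis parameter at 54°N:
f = 2Ω sin φ = 2 × 7.29×10⁻⁵ × sin 54° = 1.18×10⁻⁴ s⁻¹
Pressure gradient: |∂P/∂n| = 300 Pa / 205000 m = 1.46×10⁻³ Pa/m
Geostrophic balance (pressure-gradient force = Coriolis force):
V_g = (1/(fρ)) |∂P/∂n| = 1.46×10⁻³ / (1.18×10⁻⁴ × 0.925) = 13.4 m/s
Converting: 13.4 m/s × 1.944 = 26 knots

26 knots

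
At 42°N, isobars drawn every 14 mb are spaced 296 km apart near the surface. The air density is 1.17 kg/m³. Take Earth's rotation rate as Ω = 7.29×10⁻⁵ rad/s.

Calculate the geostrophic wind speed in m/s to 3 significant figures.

41.4 m/s

Coriolis parameter at 42°N:
f = 2Ω sin φ = 2 × 7.29×10⁻⁵ × sin 42° = 9.76×10⁻⁵ s⁻¹
Pressure gradient: |∂P/∂n| = 1400 Pa / 296000 m = 4.73×10⁻³ Pa/m
Geostrophic balance (pressure-gradient force = Coriolis force):
V_g = (1/(fρ)) |∂P/∂n| = 4.73×10⁻³ / (9.76×10⁻⁵ × 1.17) = 41.4 m/s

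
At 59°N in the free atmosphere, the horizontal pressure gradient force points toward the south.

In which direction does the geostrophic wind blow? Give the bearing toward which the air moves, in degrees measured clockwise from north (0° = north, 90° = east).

270°

The pressure-gradient force points toward the south (bearing 180°).
Geostrophic balance: in the Northern Hemisphere the Coriolis force deflects motion to the right, so the geostrophic wind blows 90° to the right of the pressure-gradient force (low pressure on the left).
Rotating 180° by 90° clockwise gives 270° — the wind blows toward the west.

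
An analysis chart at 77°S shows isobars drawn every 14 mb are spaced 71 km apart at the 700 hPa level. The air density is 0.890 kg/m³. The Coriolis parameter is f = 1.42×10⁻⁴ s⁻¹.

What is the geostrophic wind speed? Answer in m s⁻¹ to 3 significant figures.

156 m s⁻¹

Pressure gradient: |∂P/∂n| = 1400 Pa / 71000 m = 1.97×10⁻² Pa/m
Geostrophic balance (pressure-gradient force = Coriolis force):
V_g = (1/(fρ)) |∂P/∂n| = 1.97×10⁻² / (1.42×10⁻⁴ × 0.890) = 156 m/s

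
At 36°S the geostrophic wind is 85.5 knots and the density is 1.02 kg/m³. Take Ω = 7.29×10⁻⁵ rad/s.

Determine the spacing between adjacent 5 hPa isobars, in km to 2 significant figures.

130 km

Coriolis parameter at 36°S:
f = 2Ω sin φ = 2 × 7.29×10⁻⁵ × sin 36° = 8.57×10⁻⁵ s⁻¹
Wind speed in SI: 85.5 knots = 44.0 m/s
Geostrophic balance rearranged: |∂P/∂n| = f ρ V_g
|∂P/∂n| = 8.57×10⁻⁵ × 1.02 × 44.0 = 3.84×10⁻³ Pa/m
Isobar spacing: Δn = ΔP/|∂P/∂n| = 500 Pa / 3.84×10⁻³ Pa/m = 130044 m ≈ 130 km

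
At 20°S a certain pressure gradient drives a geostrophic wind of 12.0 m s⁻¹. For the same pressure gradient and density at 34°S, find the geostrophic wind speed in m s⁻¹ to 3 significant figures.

With the same pressure gradient and density, V_g ∝ 1/f ∝ 1/sin φ.
V₂ = V₁ · sin φ₁ / sin φ₂ = 12.0 × sin 20° / sin 34°
V₂ = 12.0 × 0.3420/0.5592 = 7.34 m s⁻¹

7.34 m s⁻¹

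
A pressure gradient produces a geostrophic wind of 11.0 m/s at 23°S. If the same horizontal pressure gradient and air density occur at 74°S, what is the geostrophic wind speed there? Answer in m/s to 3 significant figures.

4.47 m/s

With the same pressure gradient and density, V_g ∝ 1/f ∝ 1/sin φ.
V₂ = V₁ · sin φ₁ / sin φ₂ = 11.0 × sin 23° / sin 74°
V₂ = 11.0 × 0.3907/0.9613 = 4.47 m/s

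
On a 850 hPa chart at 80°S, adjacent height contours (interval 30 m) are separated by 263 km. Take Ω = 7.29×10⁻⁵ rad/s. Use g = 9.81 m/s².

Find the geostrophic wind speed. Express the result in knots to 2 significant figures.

15 knots

Coriolis parameter at 80°S:
f = 2Ω sin φ = 2 × 7.29×10⁻⁵ × sin 80° = 1.44×10⁻⁴ s⁻¹
Height gradient: |∂Z/∂n| = 30 m / 263000 m = 1.14×10⁻⁴
On a pressure surface, geostrophic balance gives V_g = (g/f)|∂Z/∂n|:
V_g = 9.81 × 1.14×10⁻⁴ / 1.44×10⁻⁴ = 7.79 m/s
Converting: 7.79 m/s × 1.944 = 15 knots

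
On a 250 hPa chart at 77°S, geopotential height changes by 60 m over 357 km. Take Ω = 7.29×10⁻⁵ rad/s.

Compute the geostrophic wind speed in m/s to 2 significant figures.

12 m/s

Coriolis parameter at 77°S:
f = 2Ω sin φ = 2 × 7.29×10⁻⁵ × sin 77° = 1.42×10⁻⁴ s⁻¹
Height gradient: |∂Z/∂n| = 60 m / 357000 m = 1.68×10⁻⁴
On a pressure surface, geostrophic balance gives V_g = (g/f)|∂Z/∂n|:
V_g = 9.81 × 1.68×10⁻⁴ / 1.42×10⁻⁴ = 11.6 m/s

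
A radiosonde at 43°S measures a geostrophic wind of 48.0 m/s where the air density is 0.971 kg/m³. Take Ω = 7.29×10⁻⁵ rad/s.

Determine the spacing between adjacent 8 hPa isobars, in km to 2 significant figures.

170 km

Coriolis parameter at 43°S:
f = 2Ω sin φ = 2 × 7.29×10⁻⁵ × sin 43° = 9.94×10⁻⁵ s⁻¹
Geostrophic balance rearranged: |∂P/∂n| = f ρ V_g
|∂P/∂n| = 9.94×10⁻⁵ × 0.971 × 48.0 = 4.63×10⁻³ Pa/m
Isobar spacing: Δn = ΔP/|∂P/∂n| = 800 Pa / 4.63×10⁻³ Pa/m = 172619 m ≈ 170 km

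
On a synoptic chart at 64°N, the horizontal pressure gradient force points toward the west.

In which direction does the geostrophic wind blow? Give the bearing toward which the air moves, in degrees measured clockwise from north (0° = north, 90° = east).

000°

The pressure-gradient force points toward the west (bearing 270°).
Geostrophic balance: in the Northern Hemisphere the Coriolis force deflects motion to the right, so the geostrophic wind blows 90° to the right of the pressure-gradient force (low pressure on the left).
Rotating 270° by 90° clockwise gives 000° — the wind blows toward the north.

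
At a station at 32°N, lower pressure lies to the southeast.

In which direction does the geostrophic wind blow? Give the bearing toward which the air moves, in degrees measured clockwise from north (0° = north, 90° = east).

225°

The pressure-gradient force points toward the southeast (bearing 135°).
Geostrophic balance: in the Northern Hemisphere the Coriolis force deflects motion to the right, so the geostrophic wind blows 90° to the right of the pressure-gradient force (low pressure on the left).
Rotating 135° by 90° clockwise gives 225° — the wind blows toward the southwest.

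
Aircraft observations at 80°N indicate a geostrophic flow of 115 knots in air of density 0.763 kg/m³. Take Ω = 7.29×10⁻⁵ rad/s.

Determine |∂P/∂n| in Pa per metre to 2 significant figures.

6.5×10⁻³ Pa/m

Coriolis parameter at 80°N:
f = 2Ω sin φ = 2 × 7.29×10⁻⁵ × sin 80° = 1.44×10⁻⁴ s⁻¹
Wind speed in SI: 115 knots = 59.2 m/s
Geostrophic balance rearranged: |∂P/∂n| = f ρ V_g
|∂P/∂n| = 1.44×10⁻⁴ × 0.763 × 59.2 = 6.48×10⁻³ Pa/m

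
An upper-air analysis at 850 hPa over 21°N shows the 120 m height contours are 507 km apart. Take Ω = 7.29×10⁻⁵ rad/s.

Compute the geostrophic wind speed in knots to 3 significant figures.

86.4 knots

Coriolis parameter at 21°N:
f = 2Ω sin φ = 2 × 7.29×10⁻⁵ × sin 21° = 5.23×10⁻⁵ s⁻¹
Height gradient: |∂Z/∂n| = 120 m / 507000 m = 2.37×10⁻⁴
On a pressure surface, geostrophic balance gives V_g = (g/f)|∂Z/∂n|:
V_g = 9.81 × 2.37×10⁻⁴ / 5.23×10⁻⁵ = 44.4 m/s
Converting: 44.4 m/s × 1.944 = 86.4 knots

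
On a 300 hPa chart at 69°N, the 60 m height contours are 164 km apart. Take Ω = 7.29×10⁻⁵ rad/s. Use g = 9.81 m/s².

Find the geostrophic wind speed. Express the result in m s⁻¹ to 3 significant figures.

26.4 m s⁻¹

Coriolis parameter at 69°N:
f = 2Ω sin φ = 2 × 7.29×10⁻⁵ × sin 69° = 1.36×10⁻⁴ s⁻¹
Height gradient: |∂Z/∂n| = 60 m / 164000 m = 3.66×10⁻⁴
On a pressure surface, geostrophic balance gives V_g = (g/f)|∂Z/∂n|:
V_g = 9.81 × 3.66×10⁻⁴ / 1.36×10⁻⁴ = 26.4 m/s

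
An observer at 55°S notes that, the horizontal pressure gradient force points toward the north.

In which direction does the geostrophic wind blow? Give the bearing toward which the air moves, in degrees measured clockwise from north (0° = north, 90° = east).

270°

The pressure-gradient force points toward the north (bearing 000°).
Geostrophic balance: in the Southern Hemisphere the Coriolis force deflects motion to the left, so the geostrophic wind blows 90° to the left of the pressure-gradient force (low pressure on the right).
Rotating 000° by 90° counterclockwise gives 270° — the wind blows toward the west.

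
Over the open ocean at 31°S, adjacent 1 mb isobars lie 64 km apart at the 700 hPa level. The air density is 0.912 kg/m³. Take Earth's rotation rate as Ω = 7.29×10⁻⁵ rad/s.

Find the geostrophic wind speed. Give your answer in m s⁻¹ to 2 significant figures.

23 m s⁻¹

Coriolis parameter at 31°S:
f = 2Ω sin φ = 2 × 7.29×10⁻⁵ × sin 31° = 7.51×10⁻⁵ s⁻¹
Pressure gradient: |∂P/∂n| = 100 Pa / 64000 m = 1.56×10⁻³ Pa/m
Geostrophic balance (pressure-gradient force = Coriolis force):
V_g = (1/(fρ)) |∂P/∂n| = 1.56×10⁻³ / (7.51×10⁻⁵ × 0.912) = 22.8 m/s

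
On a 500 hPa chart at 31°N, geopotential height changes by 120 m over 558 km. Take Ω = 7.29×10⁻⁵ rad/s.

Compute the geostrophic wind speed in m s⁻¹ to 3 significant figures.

Coriolis parameter at 31°N:
f = 2Ω sin φ = 2 × 7.29×10⁻⁵ × sin 31° = 7.51×10⁻⁵ s⁻¹
Height gradient: |∂Z/∂n| = 120 m / 558000 m = 2.15×10⁻⁴
On a pressure surface, geostrophic balance gives V_g = (g/f)|∂Z/∂n|:
V_g = 9.81 × 2.15×10⁻⁴ / 7.51×10⁻⁵ = 28.1 m/s

28.1 m s⁻¹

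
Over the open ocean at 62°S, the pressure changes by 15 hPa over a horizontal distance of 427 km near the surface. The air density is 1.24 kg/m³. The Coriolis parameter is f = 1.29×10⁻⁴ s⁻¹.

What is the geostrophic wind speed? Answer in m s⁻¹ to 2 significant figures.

22 m s⁻¹

Pressure gradient: |∂P/∂n| = 1500 Pa / 427000 m = 3.51×10⁻³ Pa/m
Geostrophic balance (pressure-gradient force = Coriolis force):
V_g = (1/(fρ)) |∂P/∂n| = 3.51×10⁻³ / (1.29×10⁻⁴ × 1.24) = 22.0 m/s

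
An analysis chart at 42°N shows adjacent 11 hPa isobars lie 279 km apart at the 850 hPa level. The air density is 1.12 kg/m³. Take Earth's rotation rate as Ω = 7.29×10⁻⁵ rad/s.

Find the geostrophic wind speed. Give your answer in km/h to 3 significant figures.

130 km/h

Coriolis parameter at 42°N:
f = 2Ω sin φ = 2 × 7.29×10⁻⁵ × sin 42° = 9.76×10⁻⁵ s⁻¹
Pressure gradient: |∂P/∂n| = 1100 Pa / 279000 m = 3.94×10⁻³ Pa/m
Geostrophic balance (pressure-gradient force = Coriolis force):
V_g = (1/(fρ)) |∂P/∂n| = 3.94×10⁻³ / (9.76×10⁻⁵ × 1.12) = 36.1 m/s
Converting: 36.1 m/s × 3.6 = 130 km/h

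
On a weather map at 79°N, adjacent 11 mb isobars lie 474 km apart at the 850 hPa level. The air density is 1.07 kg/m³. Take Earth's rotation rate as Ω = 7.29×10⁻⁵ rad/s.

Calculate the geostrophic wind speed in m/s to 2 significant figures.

15 m/s

Coriolis parameter at 79°N:
f = 2Ω sin φ = 2 × 7.29×10⁻⁵ × sin 79° = 1.43×10⁻⁴ s⁻¹
Pressure gradient: |∂P/∂n| = 1100 Pa / 474000 m = 2.32×10⁻³ Pa/m
Geostrophic balance (pressure-gradient force = Coriolis force):
V_g = (1/(fρ)) |∂P/∂n| = 2.32×10⁻³ / (1.43×10⁻⁴ × 1.07) = 15.2 m/s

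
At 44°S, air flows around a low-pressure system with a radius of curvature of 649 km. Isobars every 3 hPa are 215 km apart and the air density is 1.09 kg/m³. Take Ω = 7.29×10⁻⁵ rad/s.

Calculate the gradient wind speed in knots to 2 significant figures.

21 knots

Coriolis parameter at 44°S:
f = 2Ω sin φ = 2 × 7.29×10⁻⁵ × sin 44° = 1.01×10⁻⁴ s⁻¹
Pressure gradient: |∂P/∂n| = 300 Pa / 215000 m = 1.40×10⁻³ Pa/m
Geostrophic speed: V_g = |∂P/∂n|/(fρ) = 1.40×10⁻³/(1.01×10⁻⁴ × 1.09) = 12.6 m/s
Around a low, centrifugal force acts outward with Coriolis, so pressure-gradient force balances both:
(1/ρ)|∂P/∂n| = fV + V²/R  →  V² + fR·V − fR·V_g = 0
With fR = 1.01×10⁻⁴ × 649×10³ m = 65.7 m/s:
V = [−fR + √((fR)² + 4 fR V_g)]/2 = [−65.7 + √(65.7² + 4×65.7×12.6)]/2 = 10.8 m/s
Subgeostrophic (V < V_g = 12.6 m/s), as expected around a low.
Converting: 10.8 m/s × 1.944 = 21 knots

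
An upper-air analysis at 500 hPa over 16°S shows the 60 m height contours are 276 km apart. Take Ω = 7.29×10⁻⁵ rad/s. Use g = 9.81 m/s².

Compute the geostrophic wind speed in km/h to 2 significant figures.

190 km/h

Coriolis parameter at 16°S:
f = 2Ω sin φ = 2 × 7.29×10⁻⁵ × sin 16° = 4.02×10⁻⁵ s⁻¹
Height gradient: |∂Z/∂n| = 60 m / 276000 m = 2.17×10⁻⁴
On a pressure surface, geostrophic balance gives V_g = (g/f)|∂Z/∂n|:
V_g = 9.81 × 2.17×10⁻⁴ / 4.02×10⁻⁵ = 53.1 m/s
Converting: 53.1 m/s × 3.6 = 190 km/h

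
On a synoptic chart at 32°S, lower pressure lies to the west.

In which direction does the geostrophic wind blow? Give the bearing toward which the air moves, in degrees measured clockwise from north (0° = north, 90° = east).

180°

The pressure-gradient force points toward the west (bearing 270°).
Geostrophic balance: in the Southern Hemisphere the Coriolis force deflects motion to the left, so the geostrophic wind blows 90° to the left of the pressure-gradient force (low pressure on the right).
Rotating 270° by 90° counterclockwise gives 180° — the wind blows toward the south.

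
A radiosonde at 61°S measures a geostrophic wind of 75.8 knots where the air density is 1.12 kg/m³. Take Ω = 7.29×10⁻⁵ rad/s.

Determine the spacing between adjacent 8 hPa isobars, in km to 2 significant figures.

Coriolis parameter at 61°S:
f = 2Ω sin φ = 2 × 7.29×10⁻⁵ × sin 61° = 1.28×10⁻⁴ s⁻¹
Wind speed in SI: 75.8 knots = 39.0 m/s
Geostrophic balance rearranged: |∂P/∂n| = f ρ V_g
|∂P/∂n| = 1.28×10⁻⁴ × 1.12 × 39.0 = 5.57×10⁻³ Pa/m
Isobar spacing: Δn = ΔP/|∂P/∂n| = 800 Pa / 5.57×10⁻³ Pa/m = 143644 m ≈ 140 km

140 km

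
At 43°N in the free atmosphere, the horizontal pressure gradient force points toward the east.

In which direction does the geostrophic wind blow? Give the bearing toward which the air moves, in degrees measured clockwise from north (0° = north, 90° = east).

180°

The pressure-gradient force points toward the east (bearing 090°).
Geostrophic balance: in the Northern Hemisphere the Coriolis force deflects motion to the right, so the geostrophic wind blows 90° to the right of the pressure-gradient force (low pressure on the left).
Rotating 090° by 90° clockwise gives 180° — the wind blows toward the south.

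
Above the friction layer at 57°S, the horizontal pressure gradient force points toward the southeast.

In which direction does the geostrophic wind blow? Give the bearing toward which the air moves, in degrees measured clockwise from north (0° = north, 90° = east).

045°

The pressure-gradient force points toward the southeast (bearing 135°).
Geostrophic balance: in the Southern Hemisphere the Coriolis force deflects motion to the left, so the geostrophic wind blows 90° to the left of the pressure-gradient force (low pressure on the right).
Rotating 135° by 90° counterclockwise gives 045° — the wind blows toward the northeast.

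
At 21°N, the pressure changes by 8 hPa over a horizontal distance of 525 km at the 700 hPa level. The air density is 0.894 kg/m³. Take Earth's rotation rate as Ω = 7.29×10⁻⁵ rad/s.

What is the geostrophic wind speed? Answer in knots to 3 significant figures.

63.4 knots

Coriolis parameter at 21°N:
f = 2Ω sin φ = 2 × 7.29×10⁻⁵ × sin 21° = 5.23×10⁻⁵ s⁻¹
Pressure gradient: |∂P/∂n| = 800 Pa / 525000 m = 1.52×10⁻³ Pa/m
Geostrophic balance (pressure-gradient force = Coriolis force):
V_g = (1/(fρ)) |∂P/∂n| = 1.52×10⁻³ / (5.23×10⁻⁵ × 0.894) = 32.6 m/s
Converting: 32.6 m/s × 1.944 = 63.4 knots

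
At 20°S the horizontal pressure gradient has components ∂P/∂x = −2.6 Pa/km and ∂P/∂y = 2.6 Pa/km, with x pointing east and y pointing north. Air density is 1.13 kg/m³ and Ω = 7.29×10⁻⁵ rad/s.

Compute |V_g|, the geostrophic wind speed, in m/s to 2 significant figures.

Coriolis parameter at 20°S:
f = 2Ω sin φ = 2 × 7.29×10⁻⁵ × sin 20° = 4.99×10⁻⁵ s⁻¹
In the Southern Hemisphere f is negative: f = −4.99×10⁻⁵ s⁻¹.
Component geostrophic relations (x east, y north):
u_g = −(1/(fρ)) ∂P/∂y,  v_g = (1/(fρ)) ∂P/∂x
u_g = −(2.6×10⁻³)/(−4.99×10⁻⁵ × 1.13) = 46.1 m/s;  v_g = (−2.6×10⁻³)/(−4.99×10⁻⁵ × 1.13) = 46.1 m/s
|V_g| = √(u_g² + v_g²) = 65.3 m/s

65 m/s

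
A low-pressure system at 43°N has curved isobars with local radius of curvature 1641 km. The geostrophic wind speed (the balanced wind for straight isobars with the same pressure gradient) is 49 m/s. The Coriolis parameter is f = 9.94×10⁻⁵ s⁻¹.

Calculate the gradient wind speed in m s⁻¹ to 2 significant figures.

39 m s⁻¹

Around a low, centrifugal force acts outward with Coriolis, so pressure-gradient force balances both:
(1/ρ)|∂P/∂n| = fV + V²/R  →  V² + fR·V − fR·V_g = 0
With fR = 9.94×10⁻⁵ × 1641×10³ m = 163 m/s:
V = [−fR + √((fR)² + 4 fR V_g)]/2 = [−163 + √(163² + 4×163×49)]/2 = 39.5 m/s
Subgeostrophic (V < V_g = 49 m/s), as expected around a low.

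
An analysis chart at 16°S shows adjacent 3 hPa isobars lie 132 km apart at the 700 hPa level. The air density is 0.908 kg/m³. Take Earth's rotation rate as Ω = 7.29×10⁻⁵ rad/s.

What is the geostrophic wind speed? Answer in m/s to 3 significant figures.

62.3 m/s

Coriolis parameter at 16°S:
f = 2Ω sin φ = 2 × 7.29×10⁻⁵ × sin 16° = 4.02×10⁻⁵ s⁻¹
Pressure gradient: |∂P/∂n| = 300 Pa / 132000 m = 2.27×10⁻³ Pa/m
Geostrophic balance (pressure-gradient force = Coriolis force):
V_g = (1/(fρ)) |∂P/∂n| = 2.27×10⁻³ / (4.02×10⁻⁵ × 0.908) = 62.3 m/s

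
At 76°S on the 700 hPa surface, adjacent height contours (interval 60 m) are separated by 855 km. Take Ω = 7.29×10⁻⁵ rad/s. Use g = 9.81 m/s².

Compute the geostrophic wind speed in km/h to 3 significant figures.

17.5 km/h

Coriolis parameter at 76°S:
f = 2Ω sin φ = 2 × 7.29×10⁻⁵ × sin 76° = 1.41×10⁻⁴ s⁻¹
Height gradient: |∂Z/∂n| = 60 m / 855000 m = 7.02×10⁻⁵
On a pressure surface, geostrophic balance gives V_g = (g/f)|∂Z/∂n|:
V_g = 9.81 × 7.02×10⁻⁵ / 1.41×10⁻⁴ = 4.87 m/s
Converting: 4.87 m/s × 3.6 = 17.5 km/h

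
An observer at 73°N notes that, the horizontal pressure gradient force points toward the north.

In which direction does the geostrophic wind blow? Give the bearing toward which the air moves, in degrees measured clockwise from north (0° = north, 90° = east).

The pressure-gradient force points toward the north (bearing 000°).
Geostrophic balance: in the Northern Hemisphere the Coriolis force deflects motion to the right, so the geostrophic wind blows 90° to the right of the pressure-gradient force (low pressure on the left).
Rotating 000° by 90° clockwise gives 090° — the wind blows toward the east.

090°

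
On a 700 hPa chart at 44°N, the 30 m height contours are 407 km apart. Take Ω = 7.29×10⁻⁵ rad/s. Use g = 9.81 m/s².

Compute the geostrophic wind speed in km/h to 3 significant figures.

25.7 km/h

Coriolis parameter at 44°N:
f = 2Ω sin φ = 2 × 7.29×10⁻⁵ × sin 44° = 1.01×10⁻⁴ s⁻¹
Height gradient: |∂Z/∂n| = 30 m / 407000 m = 7.37×10⁻⁵
On a pressure surface, geostrophic balance gives V_g = (g/f)|∂Z/∂n|:
V_g = 9.81 × 7.37×10⁻⁵ / 1.01×10⁻⁴ = 7.14 m/s
Converting: 7.14 m/s × 3.6 = 25.7 km/h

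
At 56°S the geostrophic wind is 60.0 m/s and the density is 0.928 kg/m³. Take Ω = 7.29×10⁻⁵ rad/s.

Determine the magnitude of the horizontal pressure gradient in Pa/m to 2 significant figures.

6.7×10⁻³ Pa/m

Coriolis parameter at 56°S:
f = 2Ω sin φ = 2 × 7.29×10⁻⁵ × sin 56° = 1.21×10⁻⁴ s⁻¹
Geostrophic balance rearranged: |∂P/∂n| = f ρ V_g
|∂P/∂n| = 1.21×10⁻⁴ × 0.928 × 60.0 = 6.73×10⁻³ Pa/m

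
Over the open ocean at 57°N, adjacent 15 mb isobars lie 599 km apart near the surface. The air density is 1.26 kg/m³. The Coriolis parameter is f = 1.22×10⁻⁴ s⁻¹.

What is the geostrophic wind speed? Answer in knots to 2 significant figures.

Pressure gradient: |∂P/∂n| = 1500 Pa / 599000 m = 2.50×10⁻³ Pa/m
Geostrophic balance (pressure-gradient force = Coriolis force):
V_g = (1/(fρ)) |∂P/∂n| = 2.50×10⁻³ / (1.22×10⁻⁴ × 1.26) = 16.3 m/s
Converting: 16.3 m/s × 1.944 = 32 knots

32 knots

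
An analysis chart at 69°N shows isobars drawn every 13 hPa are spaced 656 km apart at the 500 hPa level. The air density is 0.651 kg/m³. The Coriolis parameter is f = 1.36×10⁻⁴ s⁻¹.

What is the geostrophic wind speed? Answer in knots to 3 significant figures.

Pressure gradient: |∂P/∂n| = 1300 Pa / 656000 m = 1.98×10⁻³ Pa/m
Geostrophic balance (pressure-gradient force = Coriolis force):
V_g = (1/(fρ)) |∂P/∂n| = 1.98×10⁻³ / (1.36×10⁻⁴ × 0.651) = 22.4 m/s
Converting: 22.4 m/s × 1.944 = 43.5 knots

43.5 knots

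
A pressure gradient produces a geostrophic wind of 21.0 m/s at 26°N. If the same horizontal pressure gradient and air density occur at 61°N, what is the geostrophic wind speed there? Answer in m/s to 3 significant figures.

10.5 m/s

With the same pressure gradient and density, V_g ∝ 1/f ∝ 1/sin φ.
V₂ = V₁ · sin φ₁ / sin φ₂ = 21.0 × sin 26° / sin 61°
V₂ = 21.0 × 0.4384/0.8746 = 10.5 m/s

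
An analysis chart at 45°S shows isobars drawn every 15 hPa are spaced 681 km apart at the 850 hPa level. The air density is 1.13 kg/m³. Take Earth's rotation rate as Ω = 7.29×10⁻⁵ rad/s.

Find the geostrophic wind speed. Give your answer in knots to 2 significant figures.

37 knots

Coriolis parameter at 45°S:
f = 2Ω sin φ = 2 × 7.29×10⁻⁵ × sin 45° = 1.03×10⁻⁴ s⁻¹
Pressure gradient: |∂P/∂n| = 1500 Pa / 681000 m = 2.20×10⁻³ Pa/m
Geostrophic balance (pressure-gradient force = Coriolis force):
V_g = (1/(fρ)) |∂P/∂n| = 2.20×10⁻³ / (1.03×10⁻⁴ × 1.13) = 18.9 m/s
Converting: 18.9 m/s × 1.944 = 37 knots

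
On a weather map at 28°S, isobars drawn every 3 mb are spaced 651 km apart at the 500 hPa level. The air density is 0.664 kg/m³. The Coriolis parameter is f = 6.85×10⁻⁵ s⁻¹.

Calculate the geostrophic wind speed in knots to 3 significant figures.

Pressure gradient: |∂P/∂n| = 300 Pa / 651000 m = 4.61×10⁻⁴ Pa/m
Geostrophic balance (pressure-gradient force = Coriolis force):
V_g = (1/(fρ)) |∂P/∂n| = 4.61×10⁻⁴ / (6.85×10⁻⁵ × 0.664) = 10.1 m/s
Converting: 10.1 m/s × 1.944 = 19.7 knots

19.7 knots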